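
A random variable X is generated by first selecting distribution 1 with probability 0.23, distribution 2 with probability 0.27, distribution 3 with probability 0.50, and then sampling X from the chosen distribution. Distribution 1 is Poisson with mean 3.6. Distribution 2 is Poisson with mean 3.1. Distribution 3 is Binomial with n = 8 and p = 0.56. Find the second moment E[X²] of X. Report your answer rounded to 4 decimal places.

For each component E[X²] = Var + (mean)², giving 1: 16.56; 2: 12.71; 3: 22.0416.
Overall E[X²] = 0.23·16.56 + 0.27·12.71 + 0.5·22.0416 = 18.2613.

18.2613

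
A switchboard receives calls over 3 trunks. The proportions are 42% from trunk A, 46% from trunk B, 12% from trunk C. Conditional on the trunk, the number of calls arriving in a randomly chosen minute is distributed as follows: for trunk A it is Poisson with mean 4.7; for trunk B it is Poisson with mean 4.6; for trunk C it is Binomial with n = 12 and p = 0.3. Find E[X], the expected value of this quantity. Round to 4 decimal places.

4.5220

Component means — A: 4.7; B: 4.6; C: 3.6.
E[X] = 0.42·4.7 + 0.46·4.6 + 0.12·3.6 = 4.522.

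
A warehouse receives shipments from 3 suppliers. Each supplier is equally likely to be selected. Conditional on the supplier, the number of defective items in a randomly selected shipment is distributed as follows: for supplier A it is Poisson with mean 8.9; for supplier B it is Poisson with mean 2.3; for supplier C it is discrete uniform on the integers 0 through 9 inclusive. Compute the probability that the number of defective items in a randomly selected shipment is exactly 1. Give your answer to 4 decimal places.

Conditional on each supplier, P(X = 1): A: 0.00121386; B: 0.230595; C: 0.1.
By total probability, P(X = 1) = 0.333333·0.00121386 + 0.333333·0.230595 + 0.333333·0.1 = 0.110603.

0.1106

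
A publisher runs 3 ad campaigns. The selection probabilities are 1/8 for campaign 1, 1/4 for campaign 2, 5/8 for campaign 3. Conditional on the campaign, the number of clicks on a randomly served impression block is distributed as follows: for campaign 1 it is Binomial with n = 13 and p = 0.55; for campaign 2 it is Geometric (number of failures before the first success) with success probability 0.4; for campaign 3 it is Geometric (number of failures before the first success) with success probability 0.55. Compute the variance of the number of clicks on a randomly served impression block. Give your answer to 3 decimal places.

6.472

Per component, 1: μ=7.15, E[X²]=54.34; 2: μ=1.5, E[X²]=6; 3: μ=0.818182, E[X²]=2.15702.
E[X] = 0.125·7.15 + 0.25·1.5 + 0.625·0.818182 = 1.78011.
E[X²] = 0.125·54.34 + 0.25·6 + 0.625·2.15702 = 9.64064.
Var(X) = E[X²] − (E[X])² = 9.64064 − 3.1688 = 6.47184.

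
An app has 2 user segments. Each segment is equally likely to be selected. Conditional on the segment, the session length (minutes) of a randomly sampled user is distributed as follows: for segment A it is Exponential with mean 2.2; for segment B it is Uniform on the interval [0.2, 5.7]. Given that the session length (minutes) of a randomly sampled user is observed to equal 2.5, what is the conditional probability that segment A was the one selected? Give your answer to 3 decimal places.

0.445

Likelihoods f(2.5 | ·): A: 0.145902; B: 0.181818.
Posterior ∝ prior × likelihood. Numerator for A: 0.5·0.145902 = 0.0729509.
Normalizing constant: 0.5·0.145902 + 0.5·0.181818 = 0.16386.
P(A | observation) = 0.0729509 / 0.16386 = 0.445203.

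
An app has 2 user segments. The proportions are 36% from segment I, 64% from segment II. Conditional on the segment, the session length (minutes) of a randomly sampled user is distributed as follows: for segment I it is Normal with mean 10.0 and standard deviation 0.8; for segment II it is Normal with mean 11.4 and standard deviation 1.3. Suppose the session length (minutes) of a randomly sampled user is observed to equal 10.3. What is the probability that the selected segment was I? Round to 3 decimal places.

0.549

Likelihoods f(10.3 | ·): I: 0.464819; II: 0.214533.
Posterior ∝ prior × likelihood. Numerator for I: 0.36·0.464819 = 0.167335.
Normalizing constant: 0.36·0.464819 + 0.64·0.214533 = 0.304636.
P(I | observation) = 0.167335 / 0.304636 = 0.549294.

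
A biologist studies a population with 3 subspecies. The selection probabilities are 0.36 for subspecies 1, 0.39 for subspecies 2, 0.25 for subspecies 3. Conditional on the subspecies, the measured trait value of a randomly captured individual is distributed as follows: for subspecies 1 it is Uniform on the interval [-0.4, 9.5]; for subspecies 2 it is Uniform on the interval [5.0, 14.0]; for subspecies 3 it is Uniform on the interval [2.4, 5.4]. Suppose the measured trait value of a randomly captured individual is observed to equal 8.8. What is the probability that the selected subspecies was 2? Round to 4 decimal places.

0.5437

Likelihoods f(8.8 | ·): 1: 0.10101; 2: 0.111111; 3: 0.
Posterior ∝ prior × likelihood. Numerator for 2: 0.39·0.111111 = 0.0433333.
Normalizing constant: 0.36·0.10101 + 0.39·0.111111 + 0.25·0 = 0.079697.
P(2 | observation) = 0.0433333 / 0.079697 = 0.543726.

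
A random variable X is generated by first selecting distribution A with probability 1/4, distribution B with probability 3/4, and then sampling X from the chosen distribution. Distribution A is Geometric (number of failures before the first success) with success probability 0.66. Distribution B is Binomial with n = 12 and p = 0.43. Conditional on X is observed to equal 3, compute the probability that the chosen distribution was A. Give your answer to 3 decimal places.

0.072

Likelihoods P(X=3 | ·): A: 0.0259406; B: 0.111097.
Posterior ∝ prior × likelihood. Numerator for A: 0.25·0.0259406 = 0.00648516.
Normalizing constant: 0.25·0.0259406 + 0.75·0.111097 = 0.0898078.
P(A | observation) = 0.00648516 / 0.0898078 = 0.0722115.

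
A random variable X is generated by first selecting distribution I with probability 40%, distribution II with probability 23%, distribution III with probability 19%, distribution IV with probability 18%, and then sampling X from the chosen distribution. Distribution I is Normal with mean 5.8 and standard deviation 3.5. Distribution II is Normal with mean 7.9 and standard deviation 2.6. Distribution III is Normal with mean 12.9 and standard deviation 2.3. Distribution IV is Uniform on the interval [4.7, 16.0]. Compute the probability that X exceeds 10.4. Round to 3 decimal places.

0.329

Conditional on each component, P(X > 10.4): I: 0.094375; II: 0.168141; III: 0.861472; IV: 0.495575.
By total probability, P(X > 10.4) = 0.4·0.094375 + 0.23·0.168141 + 0.19·0.861472 + 0.18·0.495575 = 0.329306.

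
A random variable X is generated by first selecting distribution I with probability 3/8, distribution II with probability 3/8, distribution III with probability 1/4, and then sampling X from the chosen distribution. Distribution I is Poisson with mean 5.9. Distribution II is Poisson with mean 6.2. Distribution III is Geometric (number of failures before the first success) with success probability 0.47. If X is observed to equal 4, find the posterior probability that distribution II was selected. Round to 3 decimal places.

Likelihoods P(X=4 | ·): I: 0.138312; II: 0.124948; III: 0.0370853.
Posterior ∝ prior × likelihood. Numerator for II: 0.375·0.124948 = 0.0468555.
Normalizing constant: 0.375·0.138312 + 0.375·0.124948 + 0.25·0.0370853 = 0.107994.
P(II | observation) = 0.0468555 / 0.107994 = 0.433873.

0.434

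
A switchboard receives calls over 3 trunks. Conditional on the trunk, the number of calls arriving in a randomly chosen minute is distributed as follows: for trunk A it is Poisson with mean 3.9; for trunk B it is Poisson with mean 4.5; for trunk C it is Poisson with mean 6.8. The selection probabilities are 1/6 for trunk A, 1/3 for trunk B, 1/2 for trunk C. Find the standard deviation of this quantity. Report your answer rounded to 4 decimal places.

2.6744

Per component, A: μ=3.9, E[X²]=19.11; B: μ=4.5, E[X²]=24.75; C: μ=6.8, E[X²]=53.04.
E[X] = 0.166667·3.9 + 0.333333·4.5 + 0.5·6.8 = 5.55.
E[X²] = 0.166667·19.11 + 0.333333·24.75 + 0.5·53.04 = 37.955.
Var(X) = E[X²] − (E[X])² = 37.955 − 30.8025 = 7.1525.
SD(X) = √7.1525 = 2.67442.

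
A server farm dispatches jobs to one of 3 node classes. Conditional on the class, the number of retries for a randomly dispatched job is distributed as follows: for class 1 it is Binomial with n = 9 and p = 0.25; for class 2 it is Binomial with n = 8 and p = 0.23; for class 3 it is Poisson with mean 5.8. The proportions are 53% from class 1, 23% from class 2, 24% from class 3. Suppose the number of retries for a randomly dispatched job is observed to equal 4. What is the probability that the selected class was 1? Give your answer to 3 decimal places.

Likelihoods P(X=4 | ·): 1: 0.116798; 2: 0.0688608; 3: 0.142755.
Posterior ∝ prior × likelihood. Numerator for 1: 0.53·0.116798 = 0.0619032.
Normalizing constant: 0.53·0.116798 + 0.23·0.0688608 + 0.24·0.142755 = 0.112002.
P(1 | observation) = 0.0619032 / 0.112002 = 0.552695.

0.553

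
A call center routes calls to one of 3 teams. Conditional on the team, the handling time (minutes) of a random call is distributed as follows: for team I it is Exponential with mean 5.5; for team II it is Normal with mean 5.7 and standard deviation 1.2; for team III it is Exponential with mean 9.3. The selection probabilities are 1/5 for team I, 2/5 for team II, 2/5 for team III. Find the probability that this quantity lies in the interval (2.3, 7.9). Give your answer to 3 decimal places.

Conditional on each team, P(2.3 < X < 7.9): I: 0.420452; II: 0.96432; III: 0.353252.
By total probability, P(2.3 < X < 7.9) = 0.2·0.420452 + 0.4·0.96432 + 0.4·0.353252 = 0.611119.

0.611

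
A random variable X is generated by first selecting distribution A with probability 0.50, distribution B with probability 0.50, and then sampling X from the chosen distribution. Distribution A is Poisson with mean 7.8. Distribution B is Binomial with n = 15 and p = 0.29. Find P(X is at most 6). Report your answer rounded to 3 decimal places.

0.613

Conditional on each component, P(X ≤ 6): A: 0.338407; B: 0.886974.
By total probability, P(X ≤ 6) = 0.5·0.338407 + 0.5·0.886974 = 0.612691.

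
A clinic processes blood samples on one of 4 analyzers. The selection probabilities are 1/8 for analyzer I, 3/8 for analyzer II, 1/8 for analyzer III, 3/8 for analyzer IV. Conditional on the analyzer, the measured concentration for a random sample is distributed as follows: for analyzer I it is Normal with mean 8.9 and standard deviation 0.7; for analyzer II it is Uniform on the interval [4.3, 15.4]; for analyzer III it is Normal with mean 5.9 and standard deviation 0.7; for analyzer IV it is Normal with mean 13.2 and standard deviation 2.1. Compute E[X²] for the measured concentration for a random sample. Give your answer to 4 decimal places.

For each component E[X²] = Var + (mean)², giving I: 79.7; II: 107.29; III: 35.3; IV: 178.65.
Overall E[X²] = 0.125·79.7 + 0.375·107.29 + 0.125·35.3 + 0.375·178.65 = 121.602.

121.6025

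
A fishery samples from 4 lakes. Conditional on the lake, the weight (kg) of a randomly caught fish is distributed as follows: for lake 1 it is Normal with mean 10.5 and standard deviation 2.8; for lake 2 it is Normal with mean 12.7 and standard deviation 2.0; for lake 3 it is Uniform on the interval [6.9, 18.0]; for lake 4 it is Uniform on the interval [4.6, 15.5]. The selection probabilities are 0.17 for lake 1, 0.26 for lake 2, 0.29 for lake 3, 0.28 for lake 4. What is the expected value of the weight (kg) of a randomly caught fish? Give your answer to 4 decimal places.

11.5115

Component means — 1: 10.5; 2: 12.7; 3: 12.45; 4: 10.05.
E[X] = 0.17·10.5 + 0.26·12.7 + 0.29·12.45 + 0.28·10.05 = 11.5115.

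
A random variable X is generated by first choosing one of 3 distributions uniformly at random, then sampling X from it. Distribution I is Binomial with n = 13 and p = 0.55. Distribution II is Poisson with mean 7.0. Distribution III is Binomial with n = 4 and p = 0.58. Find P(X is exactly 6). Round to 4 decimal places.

Conditional on each component, P(X = 6): I: 0.177493; II: 0.149003; III: 0.
By total probability, P(X = 6) = 0.333333·0.177493 + 0.333333·0.149003 + 0.333333·0 = 0.108832.

0.1088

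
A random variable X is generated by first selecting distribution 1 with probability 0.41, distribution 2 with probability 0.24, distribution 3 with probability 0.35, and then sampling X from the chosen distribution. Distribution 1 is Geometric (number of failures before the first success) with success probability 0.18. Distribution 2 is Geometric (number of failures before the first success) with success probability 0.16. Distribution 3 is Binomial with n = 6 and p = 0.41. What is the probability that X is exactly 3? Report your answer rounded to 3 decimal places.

0.163

Conditional on each component, P(X = 3): 1: 0.0992462; 2: 0.0948326; 3: 0.283099.
By total probability, P(X = 3) = 0.41·0.0992462 + 0.24·0.0948326 + 0.35·0.283099 = 0.162535.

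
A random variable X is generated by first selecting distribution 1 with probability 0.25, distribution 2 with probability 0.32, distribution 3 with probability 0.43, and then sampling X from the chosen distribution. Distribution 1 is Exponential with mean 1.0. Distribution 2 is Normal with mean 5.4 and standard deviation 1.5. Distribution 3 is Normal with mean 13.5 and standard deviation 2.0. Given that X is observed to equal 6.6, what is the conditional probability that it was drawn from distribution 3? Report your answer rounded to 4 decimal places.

Likelihoods f(6.6 | ·): 1: 0.00136037; 2: 0.193128; 3: 0.000519141.
Posterior ∝ prior × likelihood. Numerator for 3: 0.43·0.000519141 = 0.00022323.
Normalizing constant: 0.25·0.00136037 + 0.32·0.193128 + 0.43·0.000519141 = 0.0623642.
P(3 | observation) = 0.00022323 / 0.0623642 = 0.00357947.

0.0036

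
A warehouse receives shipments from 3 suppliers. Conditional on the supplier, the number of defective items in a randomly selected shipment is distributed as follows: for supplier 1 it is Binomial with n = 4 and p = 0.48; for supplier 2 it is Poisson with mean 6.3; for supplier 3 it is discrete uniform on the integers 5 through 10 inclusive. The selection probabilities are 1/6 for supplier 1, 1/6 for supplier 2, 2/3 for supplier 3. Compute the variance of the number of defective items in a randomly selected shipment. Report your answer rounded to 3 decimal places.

7.313

Per component, 1: μ=1.92, E[X²]=4.6848; 2: μ=6.3, E[X²]=45.99; 3: μ=7.5, E[X²]=59.1667.
E[X] = 0.166667·1.92 + 0.166667·6.3 + 0.666667·7.5 = 6.37.
E[X²] = 0.166667·4.6848 + 0.166667·45.99 + 0.666667·59.1667 = 47.8902.
Var(X) = E[X²] − (E[X])² = 47.8902 − 40.5769 = 7.31334.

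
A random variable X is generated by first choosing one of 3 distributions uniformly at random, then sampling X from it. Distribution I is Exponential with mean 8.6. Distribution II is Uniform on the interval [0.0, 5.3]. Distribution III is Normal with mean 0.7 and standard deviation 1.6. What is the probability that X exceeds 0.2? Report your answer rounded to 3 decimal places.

Conditional on each component, P(X > 0.2): I: 0.977013; II: 0.962264; III: 0.62267.
By total probability, P(X > 0.2) = 0.333333·0.977013 + 0.333333·0.962264 + 0.333333·0.62267 = 0.853982.

0.854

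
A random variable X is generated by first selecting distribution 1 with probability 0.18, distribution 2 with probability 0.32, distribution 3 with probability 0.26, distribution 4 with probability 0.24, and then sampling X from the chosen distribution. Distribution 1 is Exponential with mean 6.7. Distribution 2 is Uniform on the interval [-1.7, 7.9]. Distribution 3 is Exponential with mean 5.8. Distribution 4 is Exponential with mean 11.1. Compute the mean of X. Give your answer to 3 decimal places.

Component means — 1: 6.7; 2: 3.1; 3: 5.8; 4: 11.1.
E[X] = 0.18·6.7 + 0.32·3.1 + 0.26·5.8 + 0.24·11.1 = 6.37.

6.370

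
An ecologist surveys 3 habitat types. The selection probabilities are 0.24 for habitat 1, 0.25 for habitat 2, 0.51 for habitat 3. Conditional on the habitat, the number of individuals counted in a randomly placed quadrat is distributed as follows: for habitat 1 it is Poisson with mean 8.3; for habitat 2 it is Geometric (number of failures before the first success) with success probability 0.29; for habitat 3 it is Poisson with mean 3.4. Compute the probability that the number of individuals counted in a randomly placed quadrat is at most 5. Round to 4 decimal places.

Conditional on each habitat, P(X ≤ 5): 1: 0.165273; 2: 0.8719; 3: 0.870542.
By total probability, P(X ≤ 5) = 0.24·0.165273 + 0.25·0.8719 + 0.51·0.870542 = 0.701617.

0.7016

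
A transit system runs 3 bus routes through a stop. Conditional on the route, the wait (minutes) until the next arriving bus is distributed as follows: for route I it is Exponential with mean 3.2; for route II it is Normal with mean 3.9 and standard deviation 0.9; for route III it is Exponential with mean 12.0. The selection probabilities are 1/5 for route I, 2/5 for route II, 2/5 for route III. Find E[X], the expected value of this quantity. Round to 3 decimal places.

Component means — I: 3.2; II: 3.9; III: 12.
E[X] = 0.2·3.2 + 0.4·3.9 + 0.4·12 = 7.

7.000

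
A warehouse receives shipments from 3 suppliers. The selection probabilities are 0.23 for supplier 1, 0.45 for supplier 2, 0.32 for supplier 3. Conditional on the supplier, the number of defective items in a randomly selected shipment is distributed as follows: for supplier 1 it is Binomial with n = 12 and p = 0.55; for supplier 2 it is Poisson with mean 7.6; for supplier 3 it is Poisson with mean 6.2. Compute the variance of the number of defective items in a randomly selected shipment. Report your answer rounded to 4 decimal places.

Per component, 1: μ=6.6, E[X²]=46.53; 2: μ=7.6, E[X²]=65.36; 3: μ=6.2, E[X²]=44.64.
E[X] = 0.23·6.6 + 0.45·7.6 + 0.32·6.2 = 6.922.
E[X²] = 0.23·46.53 + 0.45·65.36 + 0.32·44.64 = 54.3987.
Var(X) = E[X²] − (E[X])² = 54.3987 − 47.9141 = 6.48462.

6.4846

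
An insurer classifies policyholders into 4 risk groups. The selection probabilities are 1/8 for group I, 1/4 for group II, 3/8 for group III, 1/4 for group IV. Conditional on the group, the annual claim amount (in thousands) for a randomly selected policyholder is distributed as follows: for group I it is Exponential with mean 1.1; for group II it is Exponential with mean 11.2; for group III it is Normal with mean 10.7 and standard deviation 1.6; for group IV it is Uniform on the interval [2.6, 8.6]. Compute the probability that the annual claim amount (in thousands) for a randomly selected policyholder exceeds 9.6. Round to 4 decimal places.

0.3889

Conditional on each group, P(X > 9.6): I: 0.000162104; II: 0.424373; III: 0.754116; IV: 0.
By total probability, P(X > 9.6) = 0.125·0.000162104 + 0.25·0.424373 + 0.375·0.754116 + 0.25·0 = 0.388907.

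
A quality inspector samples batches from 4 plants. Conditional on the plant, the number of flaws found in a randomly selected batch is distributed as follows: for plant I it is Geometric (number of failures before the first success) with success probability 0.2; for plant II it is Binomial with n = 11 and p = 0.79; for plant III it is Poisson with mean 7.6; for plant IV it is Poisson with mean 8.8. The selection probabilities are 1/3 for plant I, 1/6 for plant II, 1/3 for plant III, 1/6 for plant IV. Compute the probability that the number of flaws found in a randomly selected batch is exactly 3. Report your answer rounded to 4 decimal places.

0.0492

Conditional on each plant, P(X = 3): I: 0.1024; II: 0.000307694; III: 0.0366144; IV: 0.0171201.
By total probability, P(X = 3) = 0.333333·0.1024 + 0.166667·0.000307694 + 0.333333·0.0366144 + 0.166667·0.0171201 = 0.0492427.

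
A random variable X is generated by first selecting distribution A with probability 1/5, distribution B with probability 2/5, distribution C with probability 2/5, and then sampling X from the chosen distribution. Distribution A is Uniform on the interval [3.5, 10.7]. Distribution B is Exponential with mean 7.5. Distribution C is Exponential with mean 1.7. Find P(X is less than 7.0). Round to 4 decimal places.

0.7334

Conditional on each component, P(X < 7.0): A: 0.486111; B: 0.606759; C: 0.983717.
By total probability, P(X < 7.0) = 0.2·0.486111 + 0.4·0.606759 + 0.4·0.983717 = 0.733413.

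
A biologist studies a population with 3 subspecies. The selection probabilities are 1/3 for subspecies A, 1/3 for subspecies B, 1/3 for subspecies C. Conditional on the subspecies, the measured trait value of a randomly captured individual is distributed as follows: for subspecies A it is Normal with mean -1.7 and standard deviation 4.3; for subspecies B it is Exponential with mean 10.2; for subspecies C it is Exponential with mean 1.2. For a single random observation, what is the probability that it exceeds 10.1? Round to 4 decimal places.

Conditional on each subspecies, P(X > 10.1): A: 0.00303306; B: 0.371504; C: 0.000221151.
By total probability, P(X > 10.1) = 0.333333·0.00303306 + 0.333333·0.371504 + 0.333333·0.000221151 = 0.124919.

0.1249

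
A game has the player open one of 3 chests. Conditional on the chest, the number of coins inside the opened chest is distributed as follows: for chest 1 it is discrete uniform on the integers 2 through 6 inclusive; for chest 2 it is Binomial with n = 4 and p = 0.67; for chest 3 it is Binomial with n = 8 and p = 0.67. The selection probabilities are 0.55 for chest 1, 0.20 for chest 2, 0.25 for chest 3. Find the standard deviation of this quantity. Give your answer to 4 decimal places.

1.5888

Per component, 1: μ=4, E[X²]=18; 2: μ=2.68, E[X²]=8.0668; 3: μ=5.36, E[X²]=30.4984.
E[X] = 0.55·4 + 0.2·2.68 + 0.25·5.36 = 4.076.
E[X²] = 0.55·18 + 0.2·8.0668 + 0.25·30.4984 = 19.138.
Var(X) = E[X²] − (E[X])² = 19.138 − 16.6138 = 2.52418.
SD(X) = √2.52418 = 1.58877.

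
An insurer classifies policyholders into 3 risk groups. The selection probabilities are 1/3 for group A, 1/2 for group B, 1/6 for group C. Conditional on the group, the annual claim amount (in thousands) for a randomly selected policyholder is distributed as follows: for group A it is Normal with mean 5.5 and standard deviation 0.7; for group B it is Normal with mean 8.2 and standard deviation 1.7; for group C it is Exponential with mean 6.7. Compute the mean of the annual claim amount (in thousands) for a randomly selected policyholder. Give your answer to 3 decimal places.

7.050

Component means — A: 5.5; B: 8.2; C: 6.7.
E[X] = 0.333333·5.5 + 0.5·8.2 + 0.166667·6.7 = 7.05.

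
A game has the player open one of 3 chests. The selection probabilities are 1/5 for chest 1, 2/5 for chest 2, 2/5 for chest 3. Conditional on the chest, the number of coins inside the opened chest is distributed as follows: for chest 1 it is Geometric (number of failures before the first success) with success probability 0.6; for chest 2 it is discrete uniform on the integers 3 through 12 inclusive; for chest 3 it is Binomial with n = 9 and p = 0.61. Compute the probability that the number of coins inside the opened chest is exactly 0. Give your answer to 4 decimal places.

0.1201

Conditional on each chest, P(X = 0): 1: 0.6; 2: 0; 3: 0.000208728.
By total probability, P(X = 0) = 0.2·0.6 + 0.4·0 + 0.4·0.000208728 = 0.120083.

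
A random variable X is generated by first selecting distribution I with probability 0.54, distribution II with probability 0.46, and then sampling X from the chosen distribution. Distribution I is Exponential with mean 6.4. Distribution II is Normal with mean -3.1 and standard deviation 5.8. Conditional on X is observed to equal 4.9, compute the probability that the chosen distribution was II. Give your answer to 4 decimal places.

Likelihoods f(4.9 | ·): I: 0.072663; II: 0.0265681.
Posterior ∝ prior × likelihood. Numerator for II: 0.46·0.0265681 = 0.0122213.
Normalizing constant: 0.54·0.072663 + 0.46·0.0265681 = 0.0514593.
P(II | observation) = 0.0122213 / 0.0514593 = 0.237495.

0.2375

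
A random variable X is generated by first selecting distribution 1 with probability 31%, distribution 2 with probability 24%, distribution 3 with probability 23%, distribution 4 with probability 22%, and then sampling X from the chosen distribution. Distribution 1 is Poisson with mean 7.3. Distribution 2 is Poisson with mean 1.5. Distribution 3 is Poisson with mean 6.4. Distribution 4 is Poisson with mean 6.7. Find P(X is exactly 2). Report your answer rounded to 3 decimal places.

0.080

Conditional on each component, P(X = 2): 1: 0.0179997; 2: 0.251021; 3: 0.0340287; 4: 0.0276278.
By total probability, P(X = 2) = 0.31·0.0179997 + 0.24·0.251021 + 0.23·0.0340287 + 0.22·0.0276278 = 0.0797298.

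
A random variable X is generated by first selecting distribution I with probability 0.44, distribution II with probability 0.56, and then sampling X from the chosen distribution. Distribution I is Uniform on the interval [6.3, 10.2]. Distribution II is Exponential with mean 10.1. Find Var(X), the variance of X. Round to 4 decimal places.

58.5266

Per component, I: μ=8.25, E[X²]=69.33; II: μ=10.1, E[X²]=204.02.
E[X] = 0.44·8.25 + 0.56·10.1 = 9.286.
E[X²] = 0.44·69.33 + 0.56·204.02 = 144.756.
Var(X) = E[X²] − (E[X])² = 144.756 − 86.2298 = 58.5266.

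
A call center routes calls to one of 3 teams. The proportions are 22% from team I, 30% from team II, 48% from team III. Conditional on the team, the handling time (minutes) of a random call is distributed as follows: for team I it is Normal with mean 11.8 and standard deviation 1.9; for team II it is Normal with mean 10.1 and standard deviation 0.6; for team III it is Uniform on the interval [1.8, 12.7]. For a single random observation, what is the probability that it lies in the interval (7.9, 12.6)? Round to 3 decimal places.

Conditional on each team, P(7.9 < X < 12.6): I: 0.643088; II: 0.999862; III: 0.431193.
By total probability, P(7.9 < X < 12.6) = 0.22·0.643088 + 0.3·0.999862 + 0.48·0.431193 = 0.64841.

0.648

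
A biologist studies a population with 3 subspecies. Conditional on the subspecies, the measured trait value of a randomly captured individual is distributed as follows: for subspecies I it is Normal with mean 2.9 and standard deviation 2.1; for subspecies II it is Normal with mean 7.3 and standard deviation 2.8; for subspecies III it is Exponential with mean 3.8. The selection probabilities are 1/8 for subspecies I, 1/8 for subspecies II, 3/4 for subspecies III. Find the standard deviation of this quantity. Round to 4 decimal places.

Per component, I: μ=2.9, E[X²]=12.82; II: μ=7.3, E[X²]=61.13; III: μ=3.8, E[X²]=28.88.
E[X] = 0.125·2.9 + 0.125·7.3 + 0.75·3.8 = 4.125.
E[X²] = 0.125·12.82 + 0.125·61.13 + 0.75·28.88 = 30.9037.
Var(X) = E[X²] − (E[X])² = 30.9037 − 17.0156 = 13.8881.
SD(X) = √13.8881 = 3.72668.

3.7267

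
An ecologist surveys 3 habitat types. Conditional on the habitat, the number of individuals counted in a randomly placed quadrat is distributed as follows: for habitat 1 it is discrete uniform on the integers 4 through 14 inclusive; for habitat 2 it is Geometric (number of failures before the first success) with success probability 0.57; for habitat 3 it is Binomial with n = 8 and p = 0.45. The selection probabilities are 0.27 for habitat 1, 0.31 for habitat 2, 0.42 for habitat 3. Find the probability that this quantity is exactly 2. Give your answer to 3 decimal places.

Conditional on each habitat, P(X = 2): 1: 0; 2: 0.105393; 3: 0.156949.
By total probability, P(X = 2) = 0.27·0 + 0.31·0.105393 + 0.42·0.156949 = 0.0985905.

0.099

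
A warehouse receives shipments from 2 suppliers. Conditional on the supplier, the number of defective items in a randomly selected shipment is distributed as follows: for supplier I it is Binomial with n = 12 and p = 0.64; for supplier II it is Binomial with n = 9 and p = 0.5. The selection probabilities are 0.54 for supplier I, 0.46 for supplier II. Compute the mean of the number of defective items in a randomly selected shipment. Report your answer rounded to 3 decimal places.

Component means — I: 7.68; II: 4.5.
E[X] = 0.54·7.68 + 0.46·4.5 = 6.2172.

6.217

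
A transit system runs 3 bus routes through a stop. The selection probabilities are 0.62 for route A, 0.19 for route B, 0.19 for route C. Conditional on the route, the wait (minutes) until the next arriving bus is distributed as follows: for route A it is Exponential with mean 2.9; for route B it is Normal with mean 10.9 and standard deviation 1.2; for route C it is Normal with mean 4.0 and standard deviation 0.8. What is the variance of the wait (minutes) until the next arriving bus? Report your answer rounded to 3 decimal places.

15.010

Per component, A: μ=2.9, E[X²]=16.82; B: μ=10.9, E[X²]=120.25; C: μ=4, E[X²]=16.64.
E[X] = 0.62·2.9 + 0.19·10.9 + 0.19·4 = 4.629.
E[X²] = 0.62·16.82 + 0.19·120.25 + 0.19·16.64 = 36.4375.
Var(X) = E[X²] − (E[X])² = 36.4375 − 21.4276 = 15.0099.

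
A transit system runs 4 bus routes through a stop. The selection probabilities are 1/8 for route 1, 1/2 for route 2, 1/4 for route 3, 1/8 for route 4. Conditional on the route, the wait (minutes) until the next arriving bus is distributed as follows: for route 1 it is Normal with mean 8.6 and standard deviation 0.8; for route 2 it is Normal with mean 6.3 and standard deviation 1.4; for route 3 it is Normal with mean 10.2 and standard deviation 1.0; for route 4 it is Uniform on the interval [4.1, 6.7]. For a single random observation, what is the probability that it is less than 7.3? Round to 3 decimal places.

Conditional on each route, P(X < 7.3): 1: 0.0520813; 2: 0.762475; 3: 0.00186581; 4: 1.
By total probability, P(X < 7.3) = 0.125·0.0520813 + 0.5·0.762475 + 0.25·0.00186581 + 0.125·1 = 0.513214.

0.513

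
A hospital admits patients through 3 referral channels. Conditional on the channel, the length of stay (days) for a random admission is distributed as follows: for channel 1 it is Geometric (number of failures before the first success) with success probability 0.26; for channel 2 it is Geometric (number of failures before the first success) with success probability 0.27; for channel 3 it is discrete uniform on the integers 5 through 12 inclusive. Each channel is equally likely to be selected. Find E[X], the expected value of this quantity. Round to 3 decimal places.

Component means — 1: 2.84615; 2: 2.7037; 3: 8.5.
E[X] = 0.333333·2.84615 + 0.333333·2.7037 + 0.333333·8.5 = 4.68329.

4.683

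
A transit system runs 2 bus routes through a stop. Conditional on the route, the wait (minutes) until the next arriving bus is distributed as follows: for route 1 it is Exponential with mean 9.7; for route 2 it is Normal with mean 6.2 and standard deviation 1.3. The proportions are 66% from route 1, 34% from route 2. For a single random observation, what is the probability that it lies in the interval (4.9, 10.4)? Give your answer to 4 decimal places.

Conditional on each route, P(4.9 < X < 10.4): 1: 0.261146; 2: 0.840727.
By total probability, P(4.9 < X < 10.4) = 0.66·0.261146 + 0.34·0.840727 = 0.458203.

0.4582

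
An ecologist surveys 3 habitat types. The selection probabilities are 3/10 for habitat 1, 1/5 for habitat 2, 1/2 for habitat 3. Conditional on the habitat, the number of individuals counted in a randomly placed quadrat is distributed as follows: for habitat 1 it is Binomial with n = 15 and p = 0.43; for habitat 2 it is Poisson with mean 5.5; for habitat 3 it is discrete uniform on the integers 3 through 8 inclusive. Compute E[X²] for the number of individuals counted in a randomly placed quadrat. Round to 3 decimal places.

37.317

For each component E[X²] = Var + (mean)², giving 1: 45.279; 2: 35.75; 3: 33.1667.
Overall E[X²] = 0.3·45.279 + 0.2·35.75 + 0.5·33.1667 = 37.317.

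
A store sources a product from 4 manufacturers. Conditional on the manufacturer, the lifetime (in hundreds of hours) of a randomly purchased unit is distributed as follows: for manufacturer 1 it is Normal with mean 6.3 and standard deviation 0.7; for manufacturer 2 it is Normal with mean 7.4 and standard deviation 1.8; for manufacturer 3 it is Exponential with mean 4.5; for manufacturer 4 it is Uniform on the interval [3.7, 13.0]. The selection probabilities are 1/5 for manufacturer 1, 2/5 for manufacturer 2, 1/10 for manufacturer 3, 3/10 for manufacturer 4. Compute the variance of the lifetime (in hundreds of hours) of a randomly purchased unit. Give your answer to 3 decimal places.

6.884

Per component, 1: μ=6.3, E[X²]=40.18; 2: μ=7.4, E[X²]=58; 3: μ=4.5, E[X²]=40.5; 4: μ=8.35, E[X²]=76.93.
E[X] = 0.2·6.3 + 0.4·7.4 + 0.1·4.5 + 0.3·8.35 = 7.175.
E[X²] = 0.2·40.18 + 0.4·58 + 0.1·40.5 + 0.3·76.93 = 58.365.
Var(X) = E[X²] − (E[X])² = 58.365 − 51.4806 = 6.88437.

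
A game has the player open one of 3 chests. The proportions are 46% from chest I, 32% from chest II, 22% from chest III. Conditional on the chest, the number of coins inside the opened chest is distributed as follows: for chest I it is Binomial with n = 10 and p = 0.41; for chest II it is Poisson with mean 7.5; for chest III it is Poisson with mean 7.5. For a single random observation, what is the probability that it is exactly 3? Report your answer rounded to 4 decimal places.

Conditional on each chest, P(X = 3): I: 0.205824; II: 0.0388887; III: 0.0388887.
By total probability, P(X = 3) = 0.46·0.205824 + 0.32·0.0388887 + 0.22·0.0388887 = 0.115679.

0.1157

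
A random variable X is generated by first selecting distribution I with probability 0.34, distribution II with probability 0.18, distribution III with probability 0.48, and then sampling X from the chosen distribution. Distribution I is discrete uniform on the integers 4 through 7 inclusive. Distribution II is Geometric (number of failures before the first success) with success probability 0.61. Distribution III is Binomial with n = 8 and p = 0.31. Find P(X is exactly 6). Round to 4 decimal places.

0.0911

Conditional on each component, P(X = 6): I: 0.25; II: 0.00214643; III: 0.0118311.
By total probability, P(X = 6) = 0.34·0.25 + 0.18·0.00214643 + 0.48·0.0118311 = 0.0910653.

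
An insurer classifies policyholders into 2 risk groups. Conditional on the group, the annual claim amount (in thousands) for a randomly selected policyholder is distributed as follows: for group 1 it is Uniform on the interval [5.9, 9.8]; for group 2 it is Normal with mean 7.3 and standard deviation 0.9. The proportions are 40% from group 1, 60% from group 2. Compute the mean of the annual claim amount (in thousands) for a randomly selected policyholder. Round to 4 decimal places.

Component means — 1: 7.85; 2: 7.3.
E[X] = 0.4·7.85 + 0.6·7.3 = 7.52.

7.5200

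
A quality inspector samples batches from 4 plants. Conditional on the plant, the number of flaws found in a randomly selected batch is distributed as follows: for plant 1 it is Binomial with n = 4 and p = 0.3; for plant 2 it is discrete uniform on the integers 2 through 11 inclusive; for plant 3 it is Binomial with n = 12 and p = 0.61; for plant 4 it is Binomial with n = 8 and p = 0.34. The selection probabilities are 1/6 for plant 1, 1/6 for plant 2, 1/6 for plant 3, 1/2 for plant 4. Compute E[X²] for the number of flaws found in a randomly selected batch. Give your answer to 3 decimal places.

22.800

For each component E[X²] = Var + (mean)², giving 1: 2.28; 2: 50.5; 3: 56.4372; 4: 9.1936.
Overall E[X²] = 0.166667·2.28 + 0.166667·50.5 + 0.166667·56.4372 + 0.5·9.1936 = 22.7997.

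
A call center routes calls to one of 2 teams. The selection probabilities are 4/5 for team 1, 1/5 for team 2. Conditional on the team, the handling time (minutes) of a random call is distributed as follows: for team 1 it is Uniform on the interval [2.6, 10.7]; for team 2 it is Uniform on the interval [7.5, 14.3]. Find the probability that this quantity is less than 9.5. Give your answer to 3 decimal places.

Conditional on each team, P(X < 9.5): 1: 0.851852; 2: 0.294118.
By total probability, P(X < 9.5) = 0.8·0.851852 + 0.2·0.294118 = 0.740305.

0.740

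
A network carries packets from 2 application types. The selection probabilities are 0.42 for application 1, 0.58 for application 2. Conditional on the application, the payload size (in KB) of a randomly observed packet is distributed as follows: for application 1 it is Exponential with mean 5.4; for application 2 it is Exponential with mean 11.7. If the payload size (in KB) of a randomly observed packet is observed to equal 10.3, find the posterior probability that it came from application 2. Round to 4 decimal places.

0.6403

Likelihoods f(10.3 | ·): 1: 0.0274935; 2: 0.0354394.
Posterior ∝ prior × likelihood. Numerator for 2: 0.58·0.0354394 = 0.0205549.
Normalizing constant: 0.42·0.0274935 + 0.58·0.0354394 = 0.0321021.
P(2 | observation) = 0.0205549 / 0.0321021 = 0.640296.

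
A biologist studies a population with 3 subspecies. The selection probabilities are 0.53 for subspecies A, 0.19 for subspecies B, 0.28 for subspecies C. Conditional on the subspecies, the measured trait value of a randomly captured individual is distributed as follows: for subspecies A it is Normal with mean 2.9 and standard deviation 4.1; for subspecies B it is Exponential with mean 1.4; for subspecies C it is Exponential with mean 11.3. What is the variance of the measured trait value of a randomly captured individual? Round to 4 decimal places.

Per component, A: μ=2.9, E[X²]=25.22; B: μ=1.4, E[X²]=3.92; C: μ=11.3, E[X²]=255.38.
E[X] = 0.53·2.9 + 0.19·1.4 + 0.28·11.3 = 4.967.
E[X²] = 0.53·25.22 + 0.19·3.92 + 0.28·255.38 = 85.6178.
Var(X) = E[X²] − (E[X])² = 85.6178 − 24.6711 = 60.9467.

60.9467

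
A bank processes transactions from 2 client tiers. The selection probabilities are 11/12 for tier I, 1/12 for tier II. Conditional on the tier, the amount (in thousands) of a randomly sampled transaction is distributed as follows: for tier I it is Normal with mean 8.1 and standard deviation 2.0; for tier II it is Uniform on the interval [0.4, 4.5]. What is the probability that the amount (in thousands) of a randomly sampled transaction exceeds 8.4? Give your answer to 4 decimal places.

Conditional on each tier, P(X > 8.4): I: 0.440382; II: 0.
By total probability, P(X > 8.4) = 0.916667·0.440382 + 0.0833333·0 = 0.403684.

0.4037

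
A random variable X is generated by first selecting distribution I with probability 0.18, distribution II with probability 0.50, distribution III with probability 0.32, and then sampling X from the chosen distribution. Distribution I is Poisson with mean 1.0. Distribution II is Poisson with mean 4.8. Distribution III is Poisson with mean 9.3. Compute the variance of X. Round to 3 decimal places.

14.064

Per component, I: μ=1, E[X²]=2; II: μ=4.8, E[X²]=27.84; III: μ=9.3, E[X²]=95.79.
E[X] = 0.18·1 + 0.5·4.8 + 0.32·9.3 = 5.556.
E[X²] = 0.18·2 + 0.5·27.84 + 0.32·95.79 = 44.9328.
Var(X) = E[X²] − (E[X])² = 44.9328 − 30.8691 = 14.0637.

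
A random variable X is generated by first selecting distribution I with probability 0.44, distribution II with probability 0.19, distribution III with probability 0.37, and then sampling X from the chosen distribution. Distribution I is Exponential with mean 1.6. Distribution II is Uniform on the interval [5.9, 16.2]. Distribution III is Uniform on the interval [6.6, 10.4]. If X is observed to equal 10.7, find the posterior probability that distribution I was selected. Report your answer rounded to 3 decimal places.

Likelihoods f(10.7 | ·): I: 0.000778997; II: 0.0970874; III: 0.
Posterior ∝ prior × likelihood. Numerator for I: 0.44·0.000778997 = 0.000342759.
Normalizing constant: 0.44·0.000778997 + 0.19·0.0970874 + 0.37·0 = 0.0187894.
P(I | observation) = 0.000342759 / 0.0187894 = 0.0182422.

0.018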